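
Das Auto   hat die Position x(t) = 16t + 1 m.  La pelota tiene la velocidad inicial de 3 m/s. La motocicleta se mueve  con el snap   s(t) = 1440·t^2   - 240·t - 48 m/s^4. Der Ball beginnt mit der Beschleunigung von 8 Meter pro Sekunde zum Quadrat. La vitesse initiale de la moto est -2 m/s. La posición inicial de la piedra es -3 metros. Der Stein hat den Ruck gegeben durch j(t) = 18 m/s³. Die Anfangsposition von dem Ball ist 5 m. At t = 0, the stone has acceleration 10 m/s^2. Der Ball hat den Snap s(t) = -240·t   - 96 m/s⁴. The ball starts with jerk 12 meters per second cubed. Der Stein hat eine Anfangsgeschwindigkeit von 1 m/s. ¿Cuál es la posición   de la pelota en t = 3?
Partiendo del snap s(t) = -240·t - 96, tomamos 4 antiderivadas. Tomando ∫s(t)dt y aplicando j(0) = 12, encontramos j(t) = -120·t^2 - 96·t + 12. La integral de la sacudida, con a(0) = 8, da la aceleración: a(t) = -40·t^3 - 48·t^2 + 12·t + 8. Integrando la aceleración y usando la condición inicial v(0) = 3, obtenemos v(t) = -10·t^4 - 16·t^3 + 6·t^2 + 8·t + 3. La integral de la velocidad es la posición. Usando x(0) = 5, obtenemos x(t) = -2·t^5 - 4·t^4 + 2·t^3 + 4·t^2 + 3·t + 5. De la ecuación de la posición x(t) = -2·t^5 - 4·t^4 + 2·t^3 + 4·t^2 + 3·t + 5, sustituimos t = 3 para obtener x = -706.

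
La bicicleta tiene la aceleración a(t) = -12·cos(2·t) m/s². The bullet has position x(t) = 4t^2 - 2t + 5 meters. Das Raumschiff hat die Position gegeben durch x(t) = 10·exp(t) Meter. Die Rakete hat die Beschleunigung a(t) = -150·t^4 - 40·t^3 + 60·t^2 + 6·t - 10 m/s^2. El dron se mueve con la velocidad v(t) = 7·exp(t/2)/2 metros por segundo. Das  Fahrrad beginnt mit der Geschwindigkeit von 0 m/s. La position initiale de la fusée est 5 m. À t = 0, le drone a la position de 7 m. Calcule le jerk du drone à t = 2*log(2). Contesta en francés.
Pour résoudre ceci, nous devons prendre 2 dérivées de notre équation de la vitesse v(t) = 7·exp(t/2)/2. En prenant d/dt de v(t), nous trouvons a(t) = 7·exp(t/2)/4. En dérivant l'accélération, nous obtenons le jerk: j(t) = 7·exp(t/2)/8. Nous avons le jerk j(t) = 7·exp(t/2)/8. En substituant t = 2*log(2): j(2*log(2)) = 7/4.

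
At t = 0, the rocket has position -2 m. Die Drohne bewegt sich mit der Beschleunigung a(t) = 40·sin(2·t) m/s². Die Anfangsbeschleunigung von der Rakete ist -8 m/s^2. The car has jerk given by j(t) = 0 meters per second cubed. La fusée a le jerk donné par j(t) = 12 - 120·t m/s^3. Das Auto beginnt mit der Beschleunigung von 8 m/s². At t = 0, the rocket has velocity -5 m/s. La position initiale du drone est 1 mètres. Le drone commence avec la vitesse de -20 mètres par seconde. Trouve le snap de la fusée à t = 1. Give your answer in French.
Nous devons dériver notre équation du jerk j(t) = 12 - 120·t 1 fois. En prenant d/dt de j(t), nous trouvons s(t) = -120. Nous avons le snap s(t) = -120. En substituant t = 1: s(1) = -120.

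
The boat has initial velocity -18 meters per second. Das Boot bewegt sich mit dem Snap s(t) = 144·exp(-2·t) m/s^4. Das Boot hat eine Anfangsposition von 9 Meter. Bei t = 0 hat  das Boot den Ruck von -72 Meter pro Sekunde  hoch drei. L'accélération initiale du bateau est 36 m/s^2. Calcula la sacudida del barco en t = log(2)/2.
Para resolver esto, necesitamos tomar 1 integral de nuestra ecuación del snap s(t) = 144·exp(-2·t). La integral del snap, con j(0) = -72, da la sacudida: j(t) = -72·exp(-2·t). De la ecuación de la sacudida j(t) = -72·exp(-2·t), sustituimos t = log(2)/2 para obtener j = -36.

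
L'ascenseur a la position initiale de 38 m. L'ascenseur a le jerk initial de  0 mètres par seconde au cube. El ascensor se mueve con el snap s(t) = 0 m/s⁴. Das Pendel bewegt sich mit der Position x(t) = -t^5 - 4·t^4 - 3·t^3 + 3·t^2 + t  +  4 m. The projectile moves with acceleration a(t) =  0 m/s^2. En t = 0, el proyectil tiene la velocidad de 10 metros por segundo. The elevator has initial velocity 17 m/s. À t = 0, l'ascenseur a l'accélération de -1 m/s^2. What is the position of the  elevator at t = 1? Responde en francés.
Nous devons intégrer notre équation du snap s(t) = 0 4 fois. En prenant ∫s(t)dt et en appliquant j(0) = 0, nous trouvons j(t) = 0. L'intégrale du jerk, avec a(0) = -1, donne l'accélération: a(t) = -1. L'intégrale de l'accélération, avec v(0) = 17, donne la vitesse: v(t) = 17 - t. L'intégrale de la vitesse est la position. En utilisant x(0) = 38, nous obtenons x(t) = -t^2/2 + 17·t + 38. Nous avons la position x(t) = -t^2/2 + 17·t + 38. En substituant t = 1: x(1) = 109/2.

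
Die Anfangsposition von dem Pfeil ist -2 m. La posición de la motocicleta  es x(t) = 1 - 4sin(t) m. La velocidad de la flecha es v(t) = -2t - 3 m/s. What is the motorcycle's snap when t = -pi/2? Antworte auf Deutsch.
Um dies zu lösen, müssen wir 4 Ableitungen unserer Gleichung für die Position x(t) = 1 - 4·sin(t) nehmen. Mit d/dt von x(t) finden wir v(t) = -4·cos(t). Mit d/dt von v(t) finden wir a(t) = 4·sin(t). Durch Ableiten von der Beschleunigung erhalten wir den Ruck: j(t) = 4·cos(t). Die Ableitung von dem Ruck ergibt den Snap: s(t) = -4·sin(t). Mit s(t) = -4·sin(t) und Einsetzen von t = -pi/2, finden wir s = 4.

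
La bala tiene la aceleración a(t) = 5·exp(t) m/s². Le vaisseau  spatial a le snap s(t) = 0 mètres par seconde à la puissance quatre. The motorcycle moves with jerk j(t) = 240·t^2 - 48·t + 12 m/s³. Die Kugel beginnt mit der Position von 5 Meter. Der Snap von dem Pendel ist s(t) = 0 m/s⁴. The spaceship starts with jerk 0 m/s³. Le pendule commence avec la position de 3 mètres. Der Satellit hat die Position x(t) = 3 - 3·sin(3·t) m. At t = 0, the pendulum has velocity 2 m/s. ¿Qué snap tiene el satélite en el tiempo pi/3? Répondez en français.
Pour résoudre ceci, nous devons prendre 4 dérivées de notre équation de la position x(t) = 3 - 3·sin(3·t). En dérivant la position, nous obtenons la vitesse: v(t) = -9·cos(3·t). En dérivant la vitesse, nous obtenons l'accélération: a(t) = 27·sin(3·t). La dérivée de l'accélération donne le jerk: j(t) = 81·cos(3·t). La dérivée du jerk donne le snap: s(t) = -243·sin(3·t). De l'équation du snap s(t) = -243·sin(3·t), nous substituons t = pi/3 pour obtenir s = 0.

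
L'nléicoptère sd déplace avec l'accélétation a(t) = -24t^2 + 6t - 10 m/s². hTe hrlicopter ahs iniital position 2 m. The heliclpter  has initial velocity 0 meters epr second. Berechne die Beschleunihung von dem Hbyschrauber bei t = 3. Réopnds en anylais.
We have acceleration a(t) = -24·t^2 + 6·t - 10. Substituting t = 3: a(3) = -208.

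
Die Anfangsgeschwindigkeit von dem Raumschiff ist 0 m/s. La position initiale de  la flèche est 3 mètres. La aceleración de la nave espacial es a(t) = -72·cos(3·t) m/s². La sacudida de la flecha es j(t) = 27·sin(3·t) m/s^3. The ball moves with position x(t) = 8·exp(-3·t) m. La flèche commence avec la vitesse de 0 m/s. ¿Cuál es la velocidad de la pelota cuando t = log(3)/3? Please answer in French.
En partant de la position x(t) = 8·exp(-3·t), nous prenons 1 dérivée. En dérivant la position, nous obtenons la vitesse: v(t) = -24·exp(-3·t). En utilisant v(t) = -24·exp(-3·t) et en substituant t = log(3)/3, nous trouvons v = -8.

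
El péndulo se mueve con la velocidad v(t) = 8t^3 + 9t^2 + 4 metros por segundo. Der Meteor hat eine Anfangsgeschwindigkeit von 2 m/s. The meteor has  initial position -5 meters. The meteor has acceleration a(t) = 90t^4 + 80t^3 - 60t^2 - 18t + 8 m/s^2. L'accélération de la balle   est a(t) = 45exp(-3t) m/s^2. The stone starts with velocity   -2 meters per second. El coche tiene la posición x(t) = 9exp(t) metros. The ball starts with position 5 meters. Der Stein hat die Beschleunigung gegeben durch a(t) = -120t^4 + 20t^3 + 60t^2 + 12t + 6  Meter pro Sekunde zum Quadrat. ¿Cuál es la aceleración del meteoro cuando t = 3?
De la ecuación de la aceleración a(t) = 90·t^4 + 80·t^3 - 60·t^2 - 18·t + 8, sustituimos t = 3 para obtener a = 8864.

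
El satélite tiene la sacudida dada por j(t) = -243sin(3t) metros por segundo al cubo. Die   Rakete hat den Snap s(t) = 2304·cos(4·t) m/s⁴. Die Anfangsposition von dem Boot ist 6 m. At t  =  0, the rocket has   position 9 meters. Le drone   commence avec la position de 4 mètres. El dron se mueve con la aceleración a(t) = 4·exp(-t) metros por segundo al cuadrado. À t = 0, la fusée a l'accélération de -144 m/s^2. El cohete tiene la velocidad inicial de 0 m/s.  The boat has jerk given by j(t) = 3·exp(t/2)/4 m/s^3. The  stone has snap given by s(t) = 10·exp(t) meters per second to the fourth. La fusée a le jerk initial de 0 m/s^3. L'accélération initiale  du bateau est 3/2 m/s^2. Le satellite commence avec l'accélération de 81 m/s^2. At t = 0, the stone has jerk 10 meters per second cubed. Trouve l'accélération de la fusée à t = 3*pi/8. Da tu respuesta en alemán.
Um dies zu lösen, müssen wir 2 Stammfunktionen unserer Gleichung für den Snap s(t) = 2304·cos(4·t) finden. Durch Integration von dem Snap und Verwendung der Anfangsbedingung j(0) = 0, erhalten wir j(t) = 576·sin(4·t). Die Stammfunktion von dem Ruck ist die Beschleunigung. Mit a(0) = -144 erhalten wir a(t) = -144·cos(4·t). Mit a(t) = -144·cos(4·t) und Einsetzen von t = 3*pi/8, finden wir a = 0.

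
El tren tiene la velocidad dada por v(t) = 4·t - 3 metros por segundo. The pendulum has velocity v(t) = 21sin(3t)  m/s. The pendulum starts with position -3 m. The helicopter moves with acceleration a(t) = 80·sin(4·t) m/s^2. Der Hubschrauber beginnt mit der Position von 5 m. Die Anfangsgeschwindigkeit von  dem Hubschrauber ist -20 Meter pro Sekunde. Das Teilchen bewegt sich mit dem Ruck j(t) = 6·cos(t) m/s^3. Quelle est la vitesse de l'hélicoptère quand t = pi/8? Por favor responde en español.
Necesitamos integrar nuestra ecuación de la aceleración a(t) = 80·sin(4·t) 1 vez. Tomando ∫a(t)dt y aplicando v(0) = -20, encontramos v(t) = -20·cos(4·t). De la ecuación de la velocidad v(t) = -20·cos(4·t), sustituimos t = pi/8 para obtener v = 0.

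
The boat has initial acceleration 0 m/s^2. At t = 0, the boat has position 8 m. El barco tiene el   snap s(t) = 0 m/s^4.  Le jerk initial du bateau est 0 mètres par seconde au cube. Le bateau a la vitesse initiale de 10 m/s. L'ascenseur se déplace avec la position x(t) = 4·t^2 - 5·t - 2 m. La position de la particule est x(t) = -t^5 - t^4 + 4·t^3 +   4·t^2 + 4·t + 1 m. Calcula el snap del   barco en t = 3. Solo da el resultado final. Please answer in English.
At t = 3, s = 0.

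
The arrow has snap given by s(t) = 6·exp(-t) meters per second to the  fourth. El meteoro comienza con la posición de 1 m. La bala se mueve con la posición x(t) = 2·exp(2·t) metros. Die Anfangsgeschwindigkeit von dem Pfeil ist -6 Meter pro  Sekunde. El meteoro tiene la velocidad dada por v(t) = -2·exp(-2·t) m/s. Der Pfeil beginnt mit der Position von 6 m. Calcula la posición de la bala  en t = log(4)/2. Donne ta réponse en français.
En utilisant x(t) = 2·exp(2·t) et en substituant t = log(4)/2, nous trouvons x = 8.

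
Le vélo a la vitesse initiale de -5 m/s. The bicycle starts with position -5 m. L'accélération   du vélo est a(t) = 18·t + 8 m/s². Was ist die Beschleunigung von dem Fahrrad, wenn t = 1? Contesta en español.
De la ecuación de la aceleración a(t) = 18·t + 8, sustituimos t = 1 para obtener a = 26.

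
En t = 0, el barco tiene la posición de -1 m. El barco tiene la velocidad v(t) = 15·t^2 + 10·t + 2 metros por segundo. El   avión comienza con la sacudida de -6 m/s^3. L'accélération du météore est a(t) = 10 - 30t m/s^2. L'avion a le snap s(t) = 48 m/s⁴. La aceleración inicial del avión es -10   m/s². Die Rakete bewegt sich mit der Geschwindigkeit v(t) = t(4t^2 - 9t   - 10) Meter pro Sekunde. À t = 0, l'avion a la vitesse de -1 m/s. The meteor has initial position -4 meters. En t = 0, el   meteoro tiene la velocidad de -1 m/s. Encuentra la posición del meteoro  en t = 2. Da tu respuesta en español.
Debemos encontrar la antiderivada de nuestra ecuación de la aceleración a(t) = 10 - 30·t 2 veces. Integrando la aceleración y usando la condición inicial v(0) = -1, obtenemos v(t) = -15·t^2 + 10·t - 1. La integral de la velocidad, con x(0) = -4, da la posición: x(t) = -5·t^3 + 5·t^2 - t - 4. Usando x(t) = -5·t^3 + 5·t^2 - t - 4 y sustituyendo t = 2, encontramos x = -26.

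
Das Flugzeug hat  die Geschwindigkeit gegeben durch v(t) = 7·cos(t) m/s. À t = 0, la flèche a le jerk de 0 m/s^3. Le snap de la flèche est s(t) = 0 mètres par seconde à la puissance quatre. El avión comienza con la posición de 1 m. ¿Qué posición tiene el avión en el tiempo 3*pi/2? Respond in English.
To find the answer, we compute 1 integral of v(t) = 7·cos(t). Integrating velocity and using the initial condition x(0) = 1, we get x(t) = 7·sin(t) + 1. From the given position equation x(t) = 7·sin(t) + 1, we substitute t = 3*pi/2 to get x = -6.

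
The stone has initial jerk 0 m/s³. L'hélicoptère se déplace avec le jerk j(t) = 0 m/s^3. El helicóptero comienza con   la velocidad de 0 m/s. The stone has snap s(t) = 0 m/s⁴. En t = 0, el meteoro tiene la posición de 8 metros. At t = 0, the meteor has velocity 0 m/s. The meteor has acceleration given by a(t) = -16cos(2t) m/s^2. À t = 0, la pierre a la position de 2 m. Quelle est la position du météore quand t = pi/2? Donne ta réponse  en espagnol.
Para resolver esto, necesitamos tomar 2 integrales de nuestra ecuación de la aceleración a(t) = -16·cos(2·t). Tomando ∫a(t)dt y aplicando v(0) = 0, encontramos v(t) = -8·sin(2·t). Integrando la velocidad y usando la condición inicial x(0) = 8, obtenemos x(t) = 4·cos(2·t) + 4. De la ecuación de la posición x(t) = 4·cos(2·t) + 4, sustituimos t = pi/2 para obtener x = 0.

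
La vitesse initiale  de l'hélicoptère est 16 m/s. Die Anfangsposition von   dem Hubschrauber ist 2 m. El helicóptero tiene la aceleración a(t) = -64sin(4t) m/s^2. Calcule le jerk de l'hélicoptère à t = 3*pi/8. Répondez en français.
Pour résoudre ceci, nous devons prendre 1 dérivée de notre équation de l'accélération a(t) = -64·sin(4·t). En prenant d/dt de a(t), nous trouvons j(t) = -256·cos(4·t). Nous avons le jerk j(t) = -256·cos(4·t). En substituant t = 3*pi/8: j(3*pi/8) = 0.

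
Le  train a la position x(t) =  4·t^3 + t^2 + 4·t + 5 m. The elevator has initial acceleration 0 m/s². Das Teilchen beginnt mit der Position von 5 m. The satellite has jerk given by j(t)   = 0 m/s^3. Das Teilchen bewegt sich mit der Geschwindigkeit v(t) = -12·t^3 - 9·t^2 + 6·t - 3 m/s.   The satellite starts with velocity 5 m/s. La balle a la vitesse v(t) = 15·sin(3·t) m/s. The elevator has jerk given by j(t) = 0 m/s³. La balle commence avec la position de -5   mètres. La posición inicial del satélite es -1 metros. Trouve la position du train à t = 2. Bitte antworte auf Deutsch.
Mit x(t) = 4·t^3 + t^2 + 4·t + 5 und Einsetzen von t = 2, finden wir x = 49.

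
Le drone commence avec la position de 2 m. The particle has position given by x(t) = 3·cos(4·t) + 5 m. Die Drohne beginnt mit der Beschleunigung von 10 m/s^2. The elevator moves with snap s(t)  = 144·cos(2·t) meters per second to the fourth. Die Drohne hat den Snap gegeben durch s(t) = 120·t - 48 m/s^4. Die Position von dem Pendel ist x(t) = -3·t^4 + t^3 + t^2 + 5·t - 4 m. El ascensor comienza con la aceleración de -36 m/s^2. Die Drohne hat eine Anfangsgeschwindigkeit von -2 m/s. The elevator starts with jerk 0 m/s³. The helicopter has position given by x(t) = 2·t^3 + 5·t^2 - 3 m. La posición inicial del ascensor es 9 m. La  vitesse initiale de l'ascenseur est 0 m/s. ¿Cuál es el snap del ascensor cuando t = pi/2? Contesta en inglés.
Using s(t) = 144·cos(2·t) and substituting t = pi/2, we find s = -144.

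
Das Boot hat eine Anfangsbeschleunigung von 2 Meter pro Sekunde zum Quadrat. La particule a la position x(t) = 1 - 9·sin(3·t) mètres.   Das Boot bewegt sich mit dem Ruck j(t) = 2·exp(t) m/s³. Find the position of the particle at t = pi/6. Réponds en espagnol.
De la ecuación de la posición x(t) = 1 - 9·sin(3·t), sustituimos t = pi/6 para obtener x = -8.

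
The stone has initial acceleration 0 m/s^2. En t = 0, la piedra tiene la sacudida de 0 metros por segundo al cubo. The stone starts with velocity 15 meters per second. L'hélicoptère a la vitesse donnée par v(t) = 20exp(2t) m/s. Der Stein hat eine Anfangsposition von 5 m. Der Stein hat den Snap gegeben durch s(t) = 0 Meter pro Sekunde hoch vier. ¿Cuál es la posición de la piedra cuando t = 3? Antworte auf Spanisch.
Para resolver esto, necesitamos tomar 4 antiderivadas de nuestra ecuación del snap s(t) = 0. La antiderivada del snap es la sacudida. Usando j(0) = 0, obtenemos j(t) = 0. La integral de la sacudida es la aceleración. Usando a(0) = 0, obtenemos a(t) = 0. Tomando ∫a(t)dt y aplicando v(0) = 15, encontramos v(t) = 15. Tomando ∫v(t)dt y aplicando x(0) = 5, encontramos x(t) = 15·t + 5. Usando x(t) = 15·t + 5 y sustituyendo t = 3, encontramos x = 50.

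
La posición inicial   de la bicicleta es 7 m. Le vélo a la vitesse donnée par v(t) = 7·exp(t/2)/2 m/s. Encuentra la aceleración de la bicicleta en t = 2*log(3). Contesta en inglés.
To solve this, we need to take 1 derivative of our velocity equation v(t) = 7·exp(t/2)/2. The derivative of velocity gives acceleration: a(t) = 7·exp(t/2)/4. From the given acceleration equation a(t) = 7·exp(t/2)/4, we substitute t = 2*log(3) to get a = 21/4.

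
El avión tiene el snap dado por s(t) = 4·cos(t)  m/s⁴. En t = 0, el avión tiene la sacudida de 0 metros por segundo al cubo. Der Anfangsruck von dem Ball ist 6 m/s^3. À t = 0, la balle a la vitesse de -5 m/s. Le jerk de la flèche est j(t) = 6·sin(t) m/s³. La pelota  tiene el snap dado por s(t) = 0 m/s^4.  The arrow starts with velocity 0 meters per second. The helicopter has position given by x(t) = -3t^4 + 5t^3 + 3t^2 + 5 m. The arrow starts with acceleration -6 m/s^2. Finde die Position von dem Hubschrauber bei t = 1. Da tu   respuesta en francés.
Nous avons la position x(t) = -3·t^4 + 5·t^3 + 3·t^2 + 5. En substituant t = 1: x(1) = 10.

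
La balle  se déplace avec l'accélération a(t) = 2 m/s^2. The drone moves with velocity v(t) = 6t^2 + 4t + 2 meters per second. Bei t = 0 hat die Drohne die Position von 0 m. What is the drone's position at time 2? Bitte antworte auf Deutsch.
Um dies zu lösen, müssen wir 1 Integral unserer Gleichung für die Geschwindigkeit v(t) = 6·t^2 + 4·t + 2 finden. Die Stammfunktion von der Geschwindigkeit ist die Position. Mit x(0) = 0 erhalten wir x(t) = 2·t^3 + 2·t^2 + 2·t. Wir haben die Position x(t) = 2·t^3 + 2·t^2 + 2·t. Durch Einsetzen von t = 2: x(2) = 28.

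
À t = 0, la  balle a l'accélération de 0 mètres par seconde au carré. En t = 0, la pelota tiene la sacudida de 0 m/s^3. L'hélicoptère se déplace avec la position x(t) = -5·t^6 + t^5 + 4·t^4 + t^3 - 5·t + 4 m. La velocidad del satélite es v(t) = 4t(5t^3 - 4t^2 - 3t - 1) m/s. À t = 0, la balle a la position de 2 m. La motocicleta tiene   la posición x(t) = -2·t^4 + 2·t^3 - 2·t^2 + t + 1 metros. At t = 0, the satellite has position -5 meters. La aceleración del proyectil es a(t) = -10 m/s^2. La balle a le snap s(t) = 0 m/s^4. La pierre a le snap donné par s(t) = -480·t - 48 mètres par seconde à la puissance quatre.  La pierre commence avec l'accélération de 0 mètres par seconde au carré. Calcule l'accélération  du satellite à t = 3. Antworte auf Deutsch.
Um dies zu lösen, müssen wir 1 Ableitung unserer Gleichung für die Geschwindigkeit v(t) = 4·t·(5·t^3 - 4·t^2 - 3·t - 1) nehmen. Durch Ableiten von der Geschwindigkeit erhalten wir die Beschleunigung: a(t) = 20·t^3 - 16·t^2 + 4·t·(15·t^2 - 8·t - 3) - 12·t - 4. Aus der Gleichung für die Beschleunigung a(t) = 20·t^3 - 16·t^2 + 4·t·(15·t^2 - 8·t - 3) - 12·t - 4, setzen wir t = 3 ein und erhalten a = 1652.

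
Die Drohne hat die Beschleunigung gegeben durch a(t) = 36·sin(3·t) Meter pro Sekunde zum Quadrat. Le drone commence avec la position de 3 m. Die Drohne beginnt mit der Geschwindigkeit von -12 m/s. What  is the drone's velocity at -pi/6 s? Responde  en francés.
Nous devons intégrer notre équation de l'accélération a(t) = 36·sin(3·t) 1 fois. L'intégrale de l'accélération est la vitesse. En utilisant v(0) = -12, nous obtenons v(t) = -12·cos(3·t). En utilisant v(t) = -12·cos(3·t) et en substituant t = -pi/6, nous trouvons v = 0.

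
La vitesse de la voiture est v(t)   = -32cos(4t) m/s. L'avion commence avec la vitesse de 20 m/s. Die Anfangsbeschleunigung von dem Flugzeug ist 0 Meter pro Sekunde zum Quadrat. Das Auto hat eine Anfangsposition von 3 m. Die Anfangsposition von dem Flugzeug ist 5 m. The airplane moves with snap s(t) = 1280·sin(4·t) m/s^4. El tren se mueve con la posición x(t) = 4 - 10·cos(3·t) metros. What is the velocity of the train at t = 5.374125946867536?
Starting from position x(t) = 4 - 10·cos(3·t), we take 1 derivative. Differentiating position, we get velocity: v(t) = 30·sin(3·t). From the given velocity equation v(t) = 30·sin(3·t), we substitute t = 5.374125946867536 to get v = -12.0796238161633.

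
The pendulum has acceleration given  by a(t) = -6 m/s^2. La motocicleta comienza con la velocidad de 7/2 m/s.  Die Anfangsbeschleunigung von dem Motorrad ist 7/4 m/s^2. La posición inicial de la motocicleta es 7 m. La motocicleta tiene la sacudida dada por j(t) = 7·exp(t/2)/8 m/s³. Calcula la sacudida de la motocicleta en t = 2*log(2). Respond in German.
Wir haben den Ruck j(t) = 7·exp(t/2)/8. Durch Einsetzen von t = 2*log(2): j(2*log(2)) = 7/4.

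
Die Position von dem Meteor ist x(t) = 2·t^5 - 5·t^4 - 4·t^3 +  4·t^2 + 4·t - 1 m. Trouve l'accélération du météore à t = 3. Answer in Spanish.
Para resolver esto, necesitamos tomar 2 derivadas de nuestra ecuación de la posición x(t) = 2·t^5 - 5·t^4 - 4·t^3 + 4·t^2 + 4·t - 1. La derivada de la posición da la velocidad: v(t) = 10·t^4 - 20·t^3 - 12·t^2 + 8·t + 4. Tomando d/dt de v(t), encontramos a(t) = 40·t^3 - 60·t^2 - 24·t + 8. Usando a(t) = 40·t^3 - 60·t^2 - 24·t + 8 y sustituyendo t = 3, encontramos a = 476.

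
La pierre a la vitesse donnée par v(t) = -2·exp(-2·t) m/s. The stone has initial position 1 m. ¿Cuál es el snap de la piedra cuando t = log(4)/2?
Para resolver esto, necesitamos tomar 3 derivadas de nuestra ecuación de la velocidad v(t) = -2·exp(-2·t). Tomando d/dt de v(t), encontramos a(t) = 4·exp(-2·t). Derivando la aceleración, obtenemos la sacudida: j(t) = -8·exp(-2·t). Tomando d/dt de j(t), encontramos s(t) = 16·exp(-2·t). De la ecuación del snap s(t) = 16·exp(-2·t), sustituimos t = log(4)/2 para obtener s = 4.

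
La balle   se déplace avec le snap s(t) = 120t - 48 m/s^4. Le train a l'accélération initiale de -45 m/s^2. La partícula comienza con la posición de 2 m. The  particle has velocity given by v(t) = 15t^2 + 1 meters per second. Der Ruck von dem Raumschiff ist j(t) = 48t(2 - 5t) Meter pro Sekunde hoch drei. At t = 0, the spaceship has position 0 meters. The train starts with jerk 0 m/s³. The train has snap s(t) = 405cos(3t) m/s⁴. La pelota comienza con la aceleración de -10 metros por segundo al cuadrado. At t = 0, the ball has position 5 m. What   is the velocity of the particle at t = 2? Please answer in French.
En utilisant v(t) = 15·t^2 + 1 et en substituant t = 2, nous trouvons v = 61.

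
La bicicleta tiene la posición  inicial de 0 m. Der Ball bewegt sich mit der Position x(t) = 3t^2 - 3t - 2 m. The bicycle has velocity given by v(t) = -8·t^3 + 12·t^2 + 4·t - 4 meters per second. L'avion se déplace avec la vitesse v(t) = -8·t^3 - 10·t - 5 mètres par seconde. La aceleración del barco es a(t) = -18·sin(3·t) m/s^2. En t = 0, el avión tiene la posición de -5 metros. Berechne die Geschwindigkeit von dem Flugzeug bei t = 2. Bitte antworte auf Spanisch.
De la ecuación de la velocidad v(t) = -8·t^3 - 10·t - 5, sustituimos t = 2 para obtener v = -89.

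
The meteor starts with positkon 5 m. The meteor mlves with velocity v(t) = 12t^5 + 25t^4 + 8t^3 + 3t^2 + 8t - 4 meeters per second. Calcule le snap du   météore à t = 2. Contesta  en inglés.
To solve this, we need to take 3 derivatives of our velocity equation v(t) = 12·t^5 + 25·t^4 + 8·t^3 + 3·t^2 + 8·t - 4. The derivative of velocity gives acceleration: a(t) = 60·t^4 + 100·t^3 + 24·t^2 + 6·t + 8. Taking d/dt of a(t), we find j(t) = 240·t^3 + 300·t^2 + 48·t + 6. Differentiating jerk, we get snap: s(t) = 720·t^2 + 600·t + 48. Using s(t) = 720·t^2 + 600·t + 48 and substituting t = 2, we find s = 4128.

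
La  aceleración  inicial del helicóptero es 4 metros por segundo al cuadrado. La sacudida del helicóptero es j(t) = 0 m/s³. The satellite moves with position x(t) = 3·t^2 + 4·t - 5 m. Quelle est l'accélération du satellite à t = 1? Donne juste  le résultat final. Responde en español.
En t = 1, a = 6.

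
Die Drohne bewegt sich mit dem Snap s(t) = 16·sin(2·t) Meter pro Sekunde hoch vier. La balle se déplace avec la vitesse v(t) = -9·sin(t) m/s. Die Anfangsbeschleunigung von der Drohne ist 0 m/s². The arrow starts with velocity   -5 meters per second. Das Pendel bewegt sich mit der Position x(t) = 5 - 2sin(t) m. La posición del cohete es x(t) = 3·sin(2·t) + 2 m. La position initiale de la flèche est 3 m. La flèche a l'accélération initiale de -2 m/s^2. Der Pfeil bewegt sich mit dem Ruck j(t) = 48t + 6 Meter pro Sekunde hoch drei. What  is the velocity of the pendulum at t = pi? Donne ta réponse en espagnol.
Para resolver esto, necesitamos tomar 1 derivada de nuestra ecuación de la posición x(t) = 5 - 2·sin(t). Tomando d/dt de x(t), encontramos v(t) = -2·cos(t). De la ecuación de la velocidad v(t) = -2·cos(t), sustituimos t = pi para obtener v = 2.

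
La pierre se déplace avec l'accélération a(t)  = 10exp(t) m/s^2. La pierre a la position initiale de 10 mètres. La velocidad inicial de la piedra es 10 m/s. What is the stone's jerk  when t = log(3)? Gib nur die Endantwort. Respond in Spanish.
j(log(3)) = 30.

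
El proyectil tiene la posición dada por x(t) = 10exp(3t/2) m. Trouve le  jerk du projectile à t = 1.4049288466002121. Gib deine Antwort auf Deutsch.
Um dies zu lösen, müssen wir 3 Ableitungen unserer Gleichung für die Position x(t) = 10·exp(3·t/2) nehmen. Die Ableitung von der Position ergibt die Geschwindigkeit: v(t) = 15·exp(3·t/2). Durch Ableiten von der Geschwindigkeit erhalten wir die Beschleunigung: a(t) = 45·exp(3·t/2)/2. Die Ableitung von der Beschleunigung ergibt den Ruck: j(t) = 135·exp(3·t/2)/4. Aus der Gleichung für den Ruck j(t) = 135·exp(3·t/2)/4, setzen wir t = 1.4049288466002121 ein und erhalten j = 277.653431645056.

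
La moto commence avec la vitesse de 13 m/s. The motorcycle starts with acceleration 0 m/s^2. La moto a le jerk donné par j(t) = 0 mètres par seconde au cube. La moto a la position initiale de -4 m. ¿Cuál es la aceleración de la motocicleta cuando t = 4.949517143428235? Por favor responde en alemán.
Um dies zu lösen, müssen wir 1 Stammfunktion unserer Gleichung für den Ruck j(t) = 0 finden. Mit ∫j(t)dt und Anwendung von a(0) = 0, finden wir a(t) = 0. Aus der Gleichung für die Beschleunigung a(t) = 0, setzen wir t = 4.949517143428235 ein und erhalten a = 0.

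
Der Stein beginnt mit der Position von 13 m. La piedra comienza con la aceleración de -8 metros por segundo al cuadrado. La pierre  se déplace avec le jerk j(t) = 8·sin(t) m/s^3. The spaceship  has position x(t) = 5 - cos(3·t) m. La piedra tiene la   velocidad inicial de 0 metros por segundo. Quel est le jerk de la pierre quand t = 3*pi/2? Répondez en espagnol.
De la ecuación de la sacudida j(t) = 8·sin(t), sustituimos t = 3*pi/2 para obtener j = -8.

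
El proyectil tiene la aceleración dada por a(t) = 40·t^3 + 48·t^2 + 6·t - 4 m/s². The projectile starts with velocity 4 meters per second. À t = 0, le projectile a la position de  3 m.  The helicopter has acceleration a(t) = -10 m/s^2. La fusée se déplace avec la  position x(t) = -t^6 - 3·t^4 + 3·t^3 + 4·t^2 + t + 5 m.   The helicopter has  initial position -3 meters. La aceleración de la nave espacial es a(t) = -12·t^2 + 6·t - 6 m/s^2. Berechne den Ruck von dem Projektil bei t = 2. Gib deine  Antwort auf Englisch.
To solve this, we need to take 1 derivative of our acceleration equation a(t) = 40·t^3 + 48·t^2 + 6·t - 4. Taking d/dt of a(t), we find j(t) = 120·t^2 + 96·t + 6. We have jerk j(t) = 120·t^2 + 96·t + 6. Substituting t = 2: j(2) = 678.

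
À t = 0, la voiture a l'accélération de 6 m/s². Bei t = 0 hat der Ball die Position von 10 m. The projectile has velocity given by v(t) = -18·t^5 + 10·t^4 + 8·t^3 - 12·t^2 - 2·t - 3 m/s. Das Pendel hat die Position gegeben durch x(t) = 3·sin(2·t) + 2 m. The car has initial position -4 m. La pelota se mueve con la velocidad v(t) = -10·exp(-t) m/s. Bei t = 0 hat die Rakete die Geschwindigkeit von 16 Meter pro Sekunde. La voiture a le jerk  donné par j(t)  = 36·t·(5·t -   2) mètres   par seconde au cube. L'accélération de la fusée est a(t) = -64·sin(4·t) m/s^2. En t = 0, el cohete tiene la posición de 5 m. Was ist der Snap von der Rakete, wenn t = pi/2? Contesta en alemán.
Wir müssen unsere Gleichung für die Beschleunigung a(t) = -64·sin(4·t) 2-mal ableiten. Mit d/dt von a(t) finden wir j(t) = -256·cos(4·t). Die Ableitung von dem Ruck ergibt den Snap: s(t) = 1024·sin(4·t). Wir haben den Snap s(t) = 1024·sin(4·t). Durch Einsetzen von t = pi/2: s(pi/2) = 0.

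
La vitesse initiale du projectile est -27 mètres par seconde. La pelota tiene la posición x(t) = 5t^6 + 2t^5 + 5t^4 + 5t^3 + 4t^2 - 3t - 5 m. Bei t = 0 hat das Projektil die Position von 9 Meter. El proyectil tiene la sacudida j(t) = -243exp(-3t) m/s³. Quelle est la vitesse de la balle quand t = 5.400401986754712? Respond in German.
Wir müssen unsere Gleichung für die Position x(t) = 5·t^6 + 2·t^5 + 5·t^4 + 5·t^3 + 4·t^2 - 3·t - 5 1-mal ableiten. Durch Ableiten von der Position erhalten wir die Geschwindigkeit: v(t) = 30·t^5 + 10·t^4 + 20·t^3 + 15·t^2 + 8·t - 3. Mit v(t) = 30·t^5 + 10·t^4 + 20·t^3 + 15·t^2 + 8·t - 3 und Einsetzen von t = 5.400401986754712, finden wir v = 149934.026501395.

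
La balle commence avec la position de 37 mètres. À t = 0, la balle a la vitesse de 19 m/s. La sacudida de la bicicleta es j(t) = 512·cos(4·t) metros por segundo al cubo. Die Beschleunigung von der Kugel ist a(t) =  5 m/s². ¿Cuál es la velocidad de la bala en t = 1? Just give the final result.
La velocidad en t = 1 es v = 24.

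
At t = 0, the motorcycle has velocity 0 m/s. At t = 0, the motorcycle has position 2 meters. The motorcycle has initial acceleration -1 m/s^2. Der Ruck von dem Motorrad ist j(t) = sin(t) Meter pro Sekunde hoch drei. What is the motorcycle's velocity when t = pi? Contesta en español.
Para resolver esto, necesitamos tomar 2 integrales de nuestra ecuación de la sacudida j(t) = sin(t). Tomando ∫j(t)dt y aplicando a(0) = -1, encontramos a(t) = -cos(t). La integral de la aceleración es la velocidad. Usando v(0) = 0, obtenemos v(t) = -sin(t). De la ecuación de la velocidad v(t) = -sin(t), sustituimos t = pi para obtener v = 0.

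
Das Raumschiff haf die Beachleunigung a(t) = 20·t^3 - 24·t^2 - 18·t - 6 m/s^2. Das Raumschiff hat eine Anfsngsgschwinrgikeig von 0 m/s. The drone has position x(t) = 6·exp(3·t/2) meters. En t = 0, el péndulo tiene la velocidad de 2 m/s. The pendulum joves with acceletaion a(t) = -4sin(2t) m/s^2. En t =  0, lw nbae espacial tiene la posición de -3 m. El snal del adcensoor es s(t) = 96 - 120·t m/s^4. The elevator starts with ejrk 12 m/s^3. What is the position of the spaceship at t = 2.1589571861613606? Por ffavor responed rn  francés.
En partant de l'accélération a(t) = 20·t^3 - 24·t^2 - 18·t - 6, nous prenons 2 primitives. La primitive de l'accélération est la vitesse. En utilisant v(0) = 0, nous obtenons v(t) = t·(5·t^3 - 8·t^2 - 9·t - 6). En intégrant la vitesse et en utilisant la condition initiale x(0) = -3, nous obtenons x(t) = t^5 - 2·t^4 - 3·t^3 - 3·t^2 - 3. Nous avons la position x(t) = t^5 - 2·t^4 - 3·t^3 - 3·t^2 - 3. En substituant t = 2.1589571861613606: x(2.1589571861613606) = -43.7191346006371.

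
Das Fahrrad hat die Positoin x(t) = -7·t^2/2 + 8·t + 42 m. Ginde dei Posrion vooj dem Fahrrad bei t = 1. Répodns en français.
De l'équation de la position x(t) = -7·t^2/2 + 8·t + 42, nous substituons t = 1 pour obtenir x = 93/2.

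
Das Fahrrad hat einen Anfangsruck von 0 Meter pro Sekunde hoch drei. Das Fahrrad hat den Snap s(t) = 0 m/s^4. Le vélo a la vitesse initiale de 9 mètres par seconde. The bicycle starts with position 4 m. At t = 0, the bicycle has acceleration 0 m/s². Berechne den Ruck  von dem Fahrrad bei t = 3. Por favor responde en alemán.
Wir müssen die Stammfunktion unserer Gleichung für den Snap s(t) = 0 1-mal finden. Das Integral von dem Snap, mit j(0) = 0, ergibt den Ruck: j(t) = 0. Wir haben den Ruck j(t) = 0. Durch Einsetzen von t = 3: j(3) = 0.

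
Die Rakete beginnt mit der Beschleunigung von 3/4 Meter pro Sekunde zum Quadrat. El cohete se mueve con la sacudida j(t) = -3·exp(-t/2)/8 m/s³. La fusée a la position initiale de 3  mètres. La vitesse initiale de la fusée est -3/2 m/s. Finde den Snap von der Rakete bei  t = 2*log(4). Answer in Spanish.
Partiendo de la sacudida j(t) = -3·exp(-t/2)/8, tomamos 1 derivada. La derivada de la sacudida da el snap: s(t) = 3·exp(-t/2)/16. Tenemos el snap s(t) = 3·exp(-t/2)/16. Sustituyendo t = 2*log(4): s(2*log(4)) = 3/64.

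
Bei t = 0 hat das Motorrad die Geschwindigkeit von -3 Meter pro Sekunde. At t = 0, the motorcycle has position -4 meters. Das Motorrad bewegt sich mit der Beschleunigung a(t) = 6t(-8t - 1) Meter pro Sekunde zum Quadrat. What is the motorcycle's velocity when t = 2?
To find the answer, we compute 1 antiderivative of a(t) = 6·t·(-8·t - 1). Finding the integral of a(t) and using v(0) = -3: v(t) = -16·t^3 - 3·t^2 - 3. Using v(t) = -16·t^3 - 3·t^2 - 3 and substituting t = 2, we find v = -143.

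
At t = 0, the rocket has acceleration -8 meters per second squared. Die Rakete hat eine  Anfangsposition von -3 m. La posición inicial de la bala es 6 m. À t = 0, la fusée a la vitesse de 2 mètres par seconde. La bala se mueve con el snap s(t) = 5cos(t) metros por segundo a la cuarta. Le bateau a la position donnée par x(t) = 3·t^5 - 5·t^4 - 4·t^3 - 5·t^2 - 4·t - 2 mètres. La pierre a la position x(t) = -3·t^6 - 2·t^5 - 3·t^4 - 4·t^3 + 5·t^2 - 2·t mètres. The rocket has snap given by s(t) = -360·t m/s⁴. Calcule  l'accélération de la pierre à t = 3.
En partant de la position x(t) = -3·t^6 - 2·t^5 - 3·t^4 - 4·t^3 + 5·t^2 - 2·t, nous prenons 2 dérivées. La dérivée de la position donne la vitesse: v(t) = -18·t^5 - 10·t^4 - 12·t^3 - 12·t^2 + 10·t - 2. La dérivée de la vitesse donne l'accélération: a(t) = -90·t^4 - 40·t^3 - 36·t^2 - 24·t + 10. Nous avons l'accélération a(t) = -90·t^4 - 40·t^3 - 36·t^2 - 24·t + 10. En substituant t = 3: a(3) = -8756.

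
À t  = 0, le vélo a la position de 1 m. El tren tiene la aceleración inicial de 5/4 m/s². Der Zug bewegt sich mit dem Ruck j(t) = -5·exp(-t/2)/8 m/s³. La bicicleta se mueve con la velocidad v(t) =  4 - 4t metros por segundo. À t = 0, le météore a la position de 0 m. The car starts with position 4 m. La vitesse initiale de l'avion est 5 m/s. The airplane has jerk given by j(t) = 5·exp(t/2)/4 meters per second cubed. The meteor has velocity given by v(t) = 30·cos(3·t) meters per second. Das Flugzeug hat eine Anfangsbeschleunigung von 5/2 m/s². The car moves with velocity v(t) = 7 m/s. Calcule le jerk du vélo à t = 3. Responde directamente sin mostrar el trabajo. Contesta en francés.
j(3) = 0.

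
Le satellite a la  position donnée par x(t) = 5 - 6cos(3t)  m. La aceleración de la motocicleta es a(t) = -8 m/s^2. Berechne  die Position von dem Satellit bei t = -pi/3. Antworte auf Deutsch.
Mit x(t) = 5 - 6·cos(3·t) und Einsetzen von t = -pi/3, finden wir x = 11.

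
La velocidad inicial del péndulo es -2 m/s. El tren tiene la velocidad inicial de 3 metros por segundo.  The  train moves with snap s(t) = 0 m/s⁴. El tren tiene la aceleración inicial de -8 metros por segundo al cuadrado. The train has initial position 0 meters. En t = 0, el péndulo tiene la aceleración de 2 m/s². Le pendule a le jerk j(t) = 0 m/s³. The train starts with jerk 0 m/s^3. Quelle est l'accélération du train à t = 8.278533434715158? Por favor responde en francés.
Nous devons trouver la primitive de notre équation du snap s(t) = 0 2 fois. En prenant ∫s(t)dt et en appliquant j(0) = 0, nous trouvons j(t) = 0. En intégrant le jerk et en utilisant la condition initiale a(0) = -8, nous obtenons a(t) = -8. De l'équation de l'accélération a(t) = -8, nous substituons t = 8.278533434715158 pour obtenir a = -8.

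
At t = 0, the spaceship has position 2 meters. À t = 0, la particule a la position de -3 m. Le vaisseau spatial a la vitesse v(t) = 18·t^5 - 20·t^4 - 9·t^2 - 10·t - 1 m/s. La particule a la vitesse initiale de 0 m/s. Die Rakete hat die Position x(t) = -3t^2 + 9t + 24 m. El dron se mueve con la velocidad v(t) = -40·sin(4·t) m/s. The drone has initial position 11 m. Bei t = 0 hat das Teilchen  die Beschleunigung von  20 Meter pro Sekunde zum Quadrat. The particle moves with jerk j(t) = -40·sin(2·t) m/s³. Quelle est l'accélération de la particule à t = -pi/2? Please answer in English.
We must find the integral of our jerk equation j(t) = -40·sin(2·t) 1 time. Taking ∫j(t)dt and applying a(0) = 20, we find a(t) = 20·cos(2·t). Using a(t) = 20·cos(2·t) and substituting t = -pi/2, we find a = -20.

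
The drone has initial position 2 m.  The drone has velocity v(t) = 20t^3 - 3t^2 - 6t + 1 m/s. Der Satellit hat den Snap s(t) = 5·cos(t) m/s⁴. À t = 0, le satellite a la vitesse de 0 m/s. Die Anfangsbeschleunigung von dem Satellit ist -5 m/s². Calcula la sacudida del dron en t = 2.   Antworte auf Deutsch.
Ausgehend von der Geschwindigkeit v(t) = 20·t^3 - 3·t^2 - 6·t + 1, nehmen wir 2 Ableitungen. Mit d/dt von v(t) finden wir a(t) = 60·t^2 - 6·t - 6. Mit d/dt von a(t) finden wir j(t) = 120·t - 6. Aus der Gleichung für den Ruck j(t) = 120·t - 6, setzen wir t = 2 ein und erhalten j = 234.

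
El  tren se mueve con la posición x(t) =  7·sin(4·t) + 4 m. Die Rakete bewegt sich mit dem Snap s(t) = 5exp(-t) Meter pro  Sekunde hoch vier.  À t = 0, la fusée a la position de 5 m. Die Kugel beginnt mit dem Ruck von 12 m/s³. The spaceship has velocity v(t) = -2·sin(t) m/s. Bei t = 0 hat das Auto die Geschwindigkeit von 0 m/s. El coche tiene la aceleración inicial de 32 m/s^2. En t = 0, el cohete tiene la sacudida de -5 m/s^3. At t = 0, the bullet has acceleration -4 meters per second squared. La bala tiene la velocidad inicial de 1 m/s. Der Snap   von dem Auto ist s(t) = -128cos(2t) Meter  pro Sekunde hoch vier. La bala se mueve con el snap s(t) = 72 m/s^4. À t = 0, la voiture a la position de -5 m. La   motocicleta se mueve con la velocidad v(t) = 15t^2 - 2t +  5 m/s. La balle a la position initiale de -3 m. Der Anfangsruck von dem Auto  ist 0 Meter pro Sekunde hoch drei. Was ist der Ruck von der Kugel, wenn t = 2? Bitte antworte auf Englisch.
To find the answer, we compute 1 antiderivative of s(t) = 72. Taking ∫s(t)dt and applying j(0) = 12, we find j(t) = 72·t + 12. From the given jerk equation j(t) = 72·t + 12, we substitute t = 2 to get j = 156.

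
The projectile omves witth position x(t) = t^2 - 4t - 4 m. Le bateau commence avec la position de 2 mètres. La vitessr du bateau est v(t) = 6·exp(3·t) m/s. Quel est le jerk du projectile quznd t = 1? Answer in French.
Nous devons dériver notre équation de la position x(t) = t^2 - 4·t - 4 3 fois. En prenant d/dt de x(t), nous trouvons v(t) = 2·t - 4. En prenant d/dt de v(t), nous trouvons a(t) = 2. La dérivée de l'accélération donne le jerk: j(t) = 0. En utilisant j(t) = 0 et en substituant t = 1, nous trouvons j = 0.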